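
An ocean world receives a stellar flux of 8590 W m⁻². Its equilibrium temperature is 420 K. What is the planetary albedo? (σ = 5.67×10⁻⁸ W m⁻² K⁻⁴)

A ≈ 0.18

From T_eq⁴ = S(1−A)/(4σ): 1−A = 4σT_eq⁴/S.
1−A = 4 × 5.67×10⁻⁸ × (420)⁴ / 8590 = 0.822.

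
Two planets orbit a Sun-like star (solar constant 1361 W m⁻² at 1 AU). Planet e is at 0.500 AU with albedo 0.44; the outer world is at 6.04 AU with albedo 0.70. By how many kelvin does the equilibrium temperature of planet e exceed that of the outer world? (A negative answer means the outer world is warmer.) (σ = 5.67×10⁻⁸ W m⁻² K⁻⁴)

T_eq = [S₀(1−A)/(4σd²)]^(1/4), so T ∝ (1−A)^(1/4) / √d.
T₁ = [1361×0.56/(4×5.67×10⁻⁸×0.500²)]^(1/4) = 340.50 K.
T₂ = [1361×0.30/(4×5.67×10⁻⁸×6.04²)]^(1/4) = 83.81 K.

ΔT ≈ 256.7 K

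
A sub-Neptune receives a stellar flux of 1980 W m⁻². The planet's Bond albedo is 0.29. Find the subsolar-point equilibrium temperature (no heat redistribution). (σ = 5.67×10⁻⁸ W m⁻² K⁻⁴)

T_ss ≈ 397 K

At the subsolar point the surface absorbs S(1−A) and emits σT⁴ per unit area — no factor of 4, since only the local patch is in balance.
T = [1980 × 0.71 / 5.67×10⁻⁸]^(1/4) = (2.48×10¹⁰)^(1/4) = 397 K.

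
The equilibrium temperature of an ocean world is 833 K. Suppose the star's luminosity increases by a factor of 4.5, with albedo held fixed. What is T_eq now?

T_eq ∝ L^(1/4) · d^(−1/2).
T′ = 833 × 4.5^(1/4) = 1210 K.

T_eq ≈ 1210 K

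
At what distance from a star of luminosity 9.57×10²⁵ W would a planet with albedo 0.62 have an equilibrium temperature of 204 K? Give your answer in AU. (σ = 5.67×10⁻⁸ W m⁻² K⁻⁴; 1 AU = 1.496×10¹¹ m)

From T_eq⁴ = L(1−A)/(16πσd²): d = √[L(1−A)/(16πσT_eq⁴)].
d = √[9.57×10²⁵ × 0.38 / (16π × 5.67×10⁻⁸ × (204)⁴)] = 8.58×10¹⁰ m = 0.574 AU.

d ≈ 0.574 AU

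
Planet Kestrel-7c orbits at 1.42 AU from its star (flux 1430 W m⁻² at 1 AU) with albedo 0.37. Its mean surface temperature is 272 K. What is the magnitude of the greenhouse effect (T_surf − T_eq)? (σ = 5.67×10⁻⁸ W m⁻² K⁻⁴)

ΔT ≈ 61.3 K

S = 1430/1.42² = 709.2 W m⁻².
T_eq = [S(1−A)/(4σ)]^(1/4) = [709.2×0.63/(4×5.67×10⁻⁸)]^(1/4) = 210.7 K.
ΔT = T_surf − T_eq = 272 − 210.7.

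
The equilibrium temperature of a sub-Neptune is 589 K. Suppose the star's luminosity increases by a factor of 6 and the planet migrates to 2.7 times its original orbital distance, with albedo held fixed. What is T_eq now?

T_eq ≈ 561 K

T_eq ∝ L^(1/4) · d^(−1/2).
T′ = 589 × 6^(1/4) / 2.7^(1/2) = 561 K.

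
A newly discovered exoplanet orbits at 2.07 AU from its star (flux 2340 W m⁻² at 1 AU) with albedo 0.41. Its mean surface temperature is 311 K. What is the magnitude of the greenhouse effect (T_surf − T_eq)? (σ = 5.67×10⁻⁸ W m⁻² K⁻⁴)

ΔT ≈ 116.9 K

S = 2340/2.07² = 546.1 W m⁻².
T_eq = [S(1−A)/(4σ)]^(1/4) = [546.1×0.59/(4×5.67×10⁻⁸)]^(1/4) = 194.1 K.
ΔT = T_surf − T_eq = 311 − 194.1.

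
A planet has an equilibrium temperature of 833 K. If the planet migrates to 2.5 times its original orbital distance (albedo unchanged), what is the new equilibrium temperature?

T_eq ∝ L^(1/4) · d^(−1/2).
T′ = 833 / 2.5^(1/2) = 527 K.

T_eq ≈ 527 K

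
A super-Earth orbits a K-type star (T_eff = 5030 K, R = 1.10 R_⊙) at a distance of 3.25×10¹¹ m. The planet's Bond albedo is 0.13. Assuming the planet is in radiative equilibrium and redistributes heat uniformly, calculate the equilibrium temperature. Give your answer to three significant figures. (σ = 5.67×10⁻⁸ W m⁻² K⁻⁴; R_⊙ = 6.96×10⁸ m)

T_eq ≈ 167 K

R_⋆ = 1.10 × 6.96×10⁸ = 7.66×10⁸ m.
L = 4πR_⋆²σT_⋆⁴ = 4π(7.66×10⁸)² × 5.67×10⁻⁸ × (5030)⁴ = 2.67×10²⁶ W.
S = L/(4πd²) = 201 W m⁻².
Energy balance: absorbed = emitted ⇒ πR²·S(1−A) = 4πR²·σT_eq⁴, so T_eq⁴ = S(1−A)/(4σ).
T_eq = [201 × 0.87 / (4 × 5.67×10⁻⁸)]^(1/4) = (7.73×10⁸)^(1/4) = 167 K.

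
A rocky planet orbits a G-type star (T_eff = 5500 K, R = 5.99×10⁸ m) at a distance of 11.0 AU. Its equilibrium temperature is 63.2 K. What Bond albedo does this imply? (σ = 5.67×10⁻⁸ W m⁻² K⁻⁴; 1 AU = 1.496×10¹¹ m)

d = 11.0 AU = 1.65×10¹² m.
L = 4πR_⋆²σT_⋆⁴ = 4π(5.99×10⁸)² × 5.67×10⁻⁸ × (5500)⁴ = 2.34×10²⁶ W.
S = L/(4πd²) = 6.87 W m⁻².
From T_eq⁴ = S(1−A)/(4σ): 1−A = 4σT_eq⁴/S.
1−A = 4 × 5.67×10⁻⁸ × (63.2)⁴ / 6.87 = 0.526.

A ≈ 0.47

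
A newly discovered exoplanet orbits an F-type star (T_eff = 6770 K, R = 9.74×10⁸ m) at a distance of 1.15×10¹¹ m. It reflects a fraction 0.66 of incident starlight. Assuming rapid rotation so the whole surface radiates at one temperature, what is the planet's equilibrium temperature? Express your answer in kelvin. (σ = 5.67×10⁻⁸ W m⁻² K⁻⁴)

T_eq ≈ 336 K

L = 4πR_⋆²σT_⋆⁴ = 4π(9.74×10⁸)² × 5.67×10⁻⁸ × (6770)⁴ = 1.42×10²⁷ W.
S = L/(4πd²) = 8540 W m⁻².
Energy balance: absorbed = emitted ⇒ πR²·S(1−A) = 4πR²·σT_eq⁴, so T_eq⁴ = S(1−A)/(4σ).
T_eq = [8540 × 0.34 / (4 × 5.67×10⁻⁸)]^(1/4) = (1.28×10¹⁰)^(1/4) = 336 K.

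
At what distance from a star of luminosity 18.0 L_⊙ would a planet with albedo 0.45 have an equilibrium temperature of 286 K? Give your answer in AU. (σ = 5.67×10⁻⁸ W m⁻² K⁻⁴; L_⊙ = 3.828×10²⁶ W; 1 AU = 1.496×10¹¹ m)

d ≈ 2.98 AU

L = 18.0 × 3.828×10²⁶ = 6.89×10²⁷ W.
From T_eq⁴ = L(1−A)/(16πσd²): d = √[L(1−A)/(16πσT_eq⁴)].
d = √[6.89×10²⁷ × 0.55 / (16π × 5.67×10⁻⁸ × (286)⁴)] = 4.46×10¹¹ m = 2.98 AU.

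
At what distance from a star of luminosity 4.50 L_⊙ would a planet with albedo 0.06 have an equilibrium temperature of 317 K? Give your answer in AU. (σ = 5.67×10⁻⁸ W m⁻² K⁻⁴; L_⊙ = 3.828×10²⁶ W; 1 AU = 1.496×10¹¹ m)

L = 4.50 × 3.828×10²⁶ = 1.72×10²⁷ W.
From T_eq⁴ = L(1−A)/(16πσd²): d = √[L(1−A)/(16πσT_eq⁴)].
d = √[1.72×10²⁷ × 0.94 / (16π × 5.67×10⁻⁸ × (317)⁴)] = 2.37×10¹¹ m = 1.59 AU.

d ≈ 1.59 AU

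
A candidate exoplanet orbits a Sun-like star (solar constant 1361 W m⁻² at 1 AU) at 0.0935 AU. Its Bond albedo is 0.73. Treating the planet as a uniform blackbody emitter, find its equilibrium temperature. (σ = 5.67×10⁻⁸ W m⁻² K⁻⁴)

Flux at 0.0935 AU: S = 1361/0.0935² = 1.56×10⁵ W m⁻².
Energy balance: absorbed = emitted ⇒ πR²·S(1−A) = 4πR²·σT_eq⁴, so T_eq⁴ = S(1−A)/(4σ).
T_eq = [1.56×10⁵ × 0.27 / (4 × 5.67×10⁻⁸)]^(1/4) = (1.85×10¹¹)^(1/4) = 656 K.

T_eq ≈ 656 K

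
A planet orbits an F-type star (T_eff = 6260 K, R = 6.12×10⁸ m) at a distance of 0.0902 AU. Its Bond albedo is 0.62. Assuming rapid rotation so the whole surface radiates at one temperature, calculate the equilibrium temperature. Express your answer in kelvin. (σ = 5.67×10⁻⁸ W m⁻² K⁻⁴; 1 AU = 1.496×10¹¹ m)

d = 0.0902 AU = 1.35×10¹⁰ m.
L = 4πR_⋆²σT_⋆⁴ = 4π(6.12×10⁸)² × 5.67×10⁻⁸ × (6260)⁴ = 4.10×10²⁶ W.
S = L/(4πd²) = 1.79×10⁵ W m⁻².
Energy balance: absorbed = emitted ⇒ πR²·S(1−A) = 4πR²·σT_eq⁴, so T_eq⁴ = S(1−A)/(4σ).
T_eq = [1.79×10⁵ × 0.38 / (4 × 5.67×10⁻⁸)]^(1/4) = (3.00×10¹¹)^(1/4) = 740 K.

T_eq ≈ 740 K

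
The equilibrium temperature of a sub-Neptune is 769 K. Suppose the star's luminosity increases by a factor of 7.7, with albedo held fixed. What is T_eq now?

T_eq ∝ L^(1/4) · d^(−1/2).
T′ = 769 × 7.7^(1/4) = 1280 K.

T_eq ≈ 1280 K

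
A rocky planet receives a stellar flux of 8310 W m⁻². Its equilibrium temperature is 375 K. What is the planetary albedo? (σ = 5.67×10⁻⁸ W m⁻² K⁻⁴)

From T_eq⁴ = S(1−A)/(4σ): 1−A = 4σT_eq⁴/S.
1−A = 4 × 5.67×10⁻⁸ × (375)⁴ / 8310 = 0.540.

A ≈ 0.46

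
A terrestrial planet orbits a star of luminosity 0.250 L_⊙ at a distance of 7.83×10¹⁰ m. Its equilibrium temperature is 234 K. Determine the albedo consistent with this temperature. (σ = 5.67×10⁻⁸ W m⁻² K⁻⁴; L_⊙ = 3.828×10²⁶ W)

A ≈ 0.45

L = 0.250 × 3.828×10²⁶ = 9.57×10²⁵ W.
Flux: S = L/(4πd²) = 9.57×10²⁵/(4π×(7.83×10¹⁰)²) = 1240 W m⁻².
From T_eq⁴ = S(1−A)/(4σ): 1−A = 4σT_eq⁴/S.
1−A = 4 × 5.67×10⁻⁸ × (234)⁴ / 1240 = 0.547.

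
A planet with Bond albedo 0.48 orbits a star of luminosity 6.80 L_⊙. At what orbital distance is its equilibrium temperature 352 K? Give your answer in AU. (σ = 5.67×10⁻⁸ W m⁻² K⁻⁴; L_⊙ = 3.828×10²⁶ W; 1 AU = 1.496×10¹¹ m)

d ≈ 1.18 AU

L = 6.80 × 3.828×10²⁶ = 2.60×10²⁷ W.
From T_eq⁴ = L(1−A)/(16πσd²): d = √[L(1−A)/(16πσT_eq⁴)].
d = √[2.60×10²⁷ × 0.52 / (16π × 5.67×10⁻⁸ × (352)⁴)] = 1.76×10¹¹ m = 1.18 AU.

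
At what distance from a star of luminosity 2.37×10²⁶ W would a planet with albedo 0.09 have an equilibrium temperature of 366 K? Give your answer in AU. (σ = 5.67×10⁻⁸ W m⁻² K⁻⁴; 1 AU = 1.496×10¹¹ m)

From T_eq⁴ = L(1−A)/(16πσd²): d = √[L(1−A)/(16πσT_eq⁴)].
d = √[2.37×10²⁶ × 0.91 / (16π × 5.67×10⁻⁸ × (366)⁴)] = 6.49×10¹⁰ m = 0.434 AU.

d ≈ 0.434 AU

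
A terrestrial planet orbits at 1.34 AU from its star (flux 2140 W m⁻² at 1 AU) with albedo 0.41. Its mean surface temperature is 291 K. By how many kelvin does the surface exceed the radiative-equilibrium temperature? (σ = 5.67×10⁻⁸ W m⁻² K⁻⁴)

ΔT ≈ 55.0 K

S = 2140/1.34² = 1192 W m⁻².
T_eq = [S(1−A)/(4σ)]^(1/4) = [1192×0.59/(4×5.67×10⁻⁸)]^(1/4) = 236.0 K.
ΔT = T_surf − T_eq = 291 − 236.0.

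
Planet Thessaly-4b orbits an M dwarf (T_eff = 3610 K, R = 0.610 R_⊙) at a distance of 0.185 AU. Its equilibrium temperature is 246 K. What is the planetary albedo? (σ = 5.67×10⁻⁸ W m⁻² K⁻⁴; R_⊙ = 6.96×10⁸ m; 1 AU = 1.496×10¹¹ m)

A ≈ 0.63

R_⋆ = 0.610 × 6.96×10⁸ = 4.25×10⁸ m.
d = 0.185 AU = 2.77×10¹⁰ m.
L = 4πR_⋆²σT_⋆⁴ = 4π(4.25×10⁸)² × 5.67×10⁻⁸ × (3610)⁴ = 2.18×10²⁵ W.
S = L/(4πd²) = 2270 W m⁻².
From T_eq⁴ = S(1−A)/(4σ): 1−A = 4σT_eq⁴/S.
1−A = 4 × 5.67×10⁻⁸ × (246)⁴ / 2270 = 0.367.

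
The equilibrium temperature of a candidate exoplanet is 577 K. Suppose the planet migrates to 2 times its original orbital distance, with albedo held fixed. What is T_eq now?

T_eq ≈ 408 K

T_eq ∝ L^(1/4) · d^(−1/2).
T′ = 577 / 2^(1/2) = 408 K.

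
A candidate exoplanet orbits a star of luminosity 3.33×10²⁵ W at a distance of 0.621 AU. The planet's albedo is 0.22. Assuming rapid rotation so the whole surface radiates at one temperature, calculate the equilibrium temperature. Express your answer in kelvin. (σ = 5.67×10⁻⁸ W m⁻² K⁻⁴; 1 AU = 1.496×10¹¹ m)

d = 0.621 AU = 9.29×10¹⁰ m.
Flux: S = L/(4πd²) = 3.33×10²⁵/(4π×(9.29×10¹⁰)²) = 307 W m⁻².
Energy balance: absorbed = emitted ⇒ πR²·S(1−A) = 4πR²·σT_eq⁴, so T_eq⁴ = S(1−A)/(4σ).
T_eq = [307 × 0.78 / (4 × 5.67×10⁻⁸)]^(1/4) = (1.06×10⁹)^(1/4) = 180 K.

T_eq ≈ 180 K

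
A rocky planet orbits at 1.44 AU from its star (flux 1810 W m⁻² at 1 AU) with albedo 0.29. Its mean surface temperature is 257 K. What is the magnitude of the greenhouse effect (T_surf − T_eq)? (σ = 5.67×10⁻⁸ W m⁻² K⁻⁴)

ΔT ≈ 28.4 K

S = 1810/1.44² = 872.9 W m⁻².
T_eq = [S(1−A)/(4σ)]^(1/4) = [872.9×0.71/(4×5.67×10⁻⁸)]^(1/4) = 228.6 K.
ΔT = T_surf − T_eq = 257 − 228.6.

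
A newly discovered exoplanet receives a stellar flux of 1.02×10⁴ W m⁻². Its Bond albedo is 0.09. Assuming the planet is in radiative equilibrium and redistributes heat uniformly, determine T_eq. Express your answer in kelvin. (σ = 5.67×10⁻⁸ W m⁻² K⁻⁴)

Energy balance: absorbed = emitted ⇒ πR²·S(1−A) = 4πR²·σT_eq⁴, so T_eq⁴ = S(1−A)/(4σ).
T_eq = [1.02×10⁴ × 0.91 / (4 × 5.67×10⁻⁸)]^(1/4) = (4.09×10¹⁰)^(1/4) = 450 K.

T_eq ≈ 450 K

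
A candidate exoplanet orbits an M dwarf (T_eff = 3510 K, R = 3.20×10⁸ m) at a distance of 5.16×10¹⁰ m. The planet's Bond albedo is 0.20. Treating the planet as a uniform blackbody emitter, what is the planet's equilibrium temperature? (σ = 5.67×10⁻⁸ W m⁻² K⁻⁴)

L = 4πR_⋆²σT_⋆⁴ = 4π(3.20×10⁸)² × 5.67×10⁻⁸ × (3510)⁴ = 1.11×10²⁵ W.
S = L/(4πd²) = 331 W m⁻².
Energy balance: absorbed = emitted ⇒ πR²·S(1−A) = 4πR²·σT_eq⁴, so T_eq⁴ = S(1−A)/(4σ).
T_eq = [331 × 0.80 / (4 × 5.67×10⁻⁸)]^(1/4) = (1.17×10⁹)^(1/4) = 185 K.

T_eq ≈ 185 K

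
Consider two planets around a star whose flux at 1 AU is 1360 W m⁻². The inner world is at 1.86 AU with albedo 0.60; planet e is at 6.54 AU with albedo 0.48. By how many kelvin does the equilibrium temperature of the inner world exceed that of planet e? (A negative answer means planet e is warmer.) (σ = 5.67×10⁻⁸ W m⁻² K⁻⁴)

ΔT ≈ 69.9 K

T_eq = [S₀(1−A)/(4σd²)]^(1/4), so T ∝ (1−A)^(1/4) / √d.
T₁ = [1360×0.40/(4×5.67×10⁻⁸×1.86²)]^(1/4) = 162.27 K.
T₂ = [1360×0.52/(4×5.67×10⁻⁸×6.54²)]^(1/4) = 92.40 K.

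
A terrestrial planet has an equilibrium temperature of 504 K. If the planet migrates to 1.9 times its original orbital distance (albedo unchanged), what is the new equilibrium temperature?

T_eq ≈ 366 K

T_eq ∝ L^(1/4) · d^(−1/2).
T′ = 504 / 1.9^(1/2) = 366 K.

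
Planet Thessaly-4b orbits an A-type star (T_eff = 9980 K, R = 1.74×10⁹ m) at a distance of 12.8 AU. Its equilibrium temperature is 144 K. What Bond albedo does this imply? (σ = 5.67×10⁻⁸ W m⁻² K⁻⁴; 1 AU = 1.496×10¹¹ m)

d = 12.8 AU = 1.91×10¹² m.
L = 4πR_⋆²σT_⋆⁴ = 4π(1.74×10⁹)² × 5.67×10⁻⁸ × (9980)⁴ = 2.14×10²⁸ W.
S = L/(4πd²) = 464 W m⁻².
From T_eq⁴ = S(1−A)/(4σ): 1−A = 4σT_eq⁴/S.
1−A = 4 × 5.67×10⁻⁸ × (144)⁴ / 464 = 0.210.

A ≈ 0.79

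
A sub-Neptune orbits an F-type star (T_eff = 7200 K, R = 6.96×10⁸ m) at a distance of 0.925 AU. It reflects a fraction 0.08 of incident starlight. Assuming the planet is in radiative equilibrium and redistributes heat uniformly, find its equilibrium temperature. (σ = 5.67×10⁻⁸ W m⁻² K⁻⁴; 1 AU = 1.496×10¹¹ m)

T_eq ≈ 354 K

d = 0.925 AU = 1.38×10¹¹ m.
L = 4πR_⋆²σT_⋆⁴ = 4π(6.96×10⁸)² × 5.67×10⁻⁸ × (7200)⁴ = 9.28×10²⁶ W.
S = L/(4πd²) = 3850 W m⁻².
Energy balance: absorbed = emitted ⇒ πR²·S(1−A) = 4πR²·σT_eq⁴, so T_eq⁴ = S(1−A)/(4σ).
T_eq = [3850 × 0.92 / (4 × 5.67×10⁻⁸)]^(1/4) = (1.56×10¹⁰)^(1/4) = 354 K.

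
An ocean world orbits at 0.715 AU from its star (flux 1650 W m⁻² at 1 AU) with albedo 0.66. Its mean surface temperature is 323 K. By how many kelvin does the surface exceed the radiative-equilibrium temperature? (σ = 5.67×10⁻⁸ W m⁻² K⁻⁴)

S = 1650/0.715² = 3228 W m⁻².
T_eq = [S(1−A)/(4σ)]^(1/4) = [3228×0.34/(4×5.67×10⁻⁸)]^(1/4) = 263.7 K.
ΔT = T_surf − T_eq = 323 − 263.7.

ΔT ≈ 59.3 K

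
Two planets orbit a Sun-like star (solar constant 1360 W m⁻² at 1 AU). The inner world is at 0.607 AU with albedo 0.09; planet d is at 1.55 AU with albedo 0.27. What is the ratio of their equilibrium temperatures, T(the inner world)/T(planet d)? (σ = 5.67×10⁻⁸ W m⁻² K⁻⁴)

T_eq = [S₀(1−A)/(4σd²)]^(1/4), so T ∝ (1−A)^(1/4) / √d.
T₁ = [1360×0.91/(4×5.67×10⁻⁸×0.607²)]^(1/4) = 348.85 K.
T₂ = [1360×0.73/(4×5.67×10⁻⁸×1.55²)]^(1/4) = 206.60 K.

T₁/T₂ ≈ 1.689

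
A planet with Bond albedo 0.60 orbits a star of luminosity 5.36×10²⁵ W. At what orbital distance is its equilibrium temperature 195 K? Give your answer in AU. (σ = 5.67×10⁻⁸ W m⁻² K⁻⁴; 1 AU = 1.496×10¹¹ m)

From T_eq⁴ = L(1−A)/(16πσd²): d = √[L(1−A)/(16πσT_eq⁴)].
d = √[5.36×10²⁵ × 0.40 / (16π × 5.67×10⁻⁸ × (195)⁴)] = 7.21×10¹⁰ m = 0.482 AU.

d ≈ 0.482 AU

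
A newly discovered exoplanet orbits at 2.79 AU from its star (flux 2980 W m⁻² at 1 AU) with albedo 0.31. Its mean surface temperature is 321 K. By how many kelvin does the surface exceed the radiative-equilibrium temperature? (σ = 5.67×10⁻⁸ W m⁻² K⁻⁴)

ΔT ≈ 136.3 K

S = 2980/2.79² = 382.8 W m⁻².
T_eq = [S(1−A)/(4σ)]^(1/4) = [382.8×0.69/(4×5.67×10⁻⁸)]^(1/4) = 184.7 K.
ΔT = T_surf − T_eq = 321 − 184.7.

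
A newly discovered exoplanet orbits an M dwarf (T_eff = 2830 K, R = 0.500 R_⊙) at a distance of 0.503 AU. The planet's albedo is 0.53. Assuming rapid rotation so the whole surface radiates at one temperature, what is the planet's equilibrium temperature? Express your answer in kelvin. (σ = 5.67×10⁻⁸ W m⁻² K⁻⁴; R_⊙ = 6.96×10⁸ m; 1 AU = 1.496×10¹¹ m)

T_eq ≈ 113 K

R_⋆ = 0.500 × 6.96×10⁸ = 3.48×10⁸ m.
d = 0.503 AU = 7.52×10¹⁰ m.
L = 4πR_⋆²σT_⋆⁴ = 4π(3.48×10⁸)² × 5.67×10⁻⁸ × (2830)⁴ = 5.53×10²⁴ W.
S = L/(4πd²) = 77.8 W m⁻².
Energy balance: absorbed = emitted ⇒ πR²·S(1−A) = 4πR²·σT_eq⁴, so T_eq⁴ = S(1−A)/(4σ).
T_eq = [77.8 × 0.47 / (4 × 5.67×10⁻⁸)]^(1/4) = (1.61×10⁸)^(1/4) = 113 K.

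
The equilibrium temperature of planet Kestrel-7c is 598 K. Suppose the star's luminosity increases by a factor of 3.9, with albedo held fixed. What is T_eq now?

T_eq ≈ 840 K

T_eq ∝ L^(1/4) · d^(−1/2).
T′ = 598 × 3.9^(1/4) = 840 K.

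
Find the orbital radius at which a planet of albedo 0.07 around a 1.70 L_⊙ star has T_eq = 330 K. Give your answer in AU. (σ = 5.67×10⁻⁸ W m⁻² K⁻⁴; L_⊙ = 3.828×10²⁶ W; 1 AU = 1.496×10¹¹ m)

L = 1.70 × 3.828×10²⁶ = 6.51×10²⁶ W.
From T_eq⁴ = L(1−A)/(16πσd²): d = √[L(1−A)/(16πσT_eq⁴)].
d = √[6.51×10²⁶ × 0.93 / (16π × 5.67×10⁻⁸ × (330)⁴)] = 1.34×10¹¹ m = 0.894 AU.

d ≈ 0.894 AU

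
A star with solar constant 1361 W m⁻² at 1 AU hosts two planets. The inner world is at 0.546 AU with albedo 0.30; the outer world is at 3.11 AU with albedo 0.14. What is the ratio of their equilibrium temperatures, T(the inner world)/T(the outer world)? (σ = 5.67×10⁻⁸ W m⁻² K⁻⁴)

T_eq = [S₀(1−A)/(4σd²)]^(1/4), so T ∝ (1−A)^(1/4) / √d.
T₁ = [1361×0.70/(4×5.67×10⁻⁸×0.546²)]^(1/4) = 344.53 K.
T₂ = [1361×0.86/(4×5.67×10⁻⁸×3.11²)]^(1/4) = 151.98 K.

T₁/T₂ ≈ 2.267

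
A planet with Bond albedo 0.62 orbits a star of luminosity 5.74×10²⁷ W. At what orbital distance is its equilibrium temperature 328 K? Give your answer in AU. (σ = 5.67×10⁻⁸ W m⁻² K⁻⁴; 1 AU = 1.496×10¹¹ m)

From T_eq⁴ = L(1−A)/(16πσd²): d = √[L(1−A)/(16πσT_eq⁴)].
d = √[5.74×10²⁷ × 0.38 / (16π × 5.67×10⁻⁸ × (328)⁴)] = 2.57×10¹¹ m = 1.72 AU.

d ≈ 1.72 AU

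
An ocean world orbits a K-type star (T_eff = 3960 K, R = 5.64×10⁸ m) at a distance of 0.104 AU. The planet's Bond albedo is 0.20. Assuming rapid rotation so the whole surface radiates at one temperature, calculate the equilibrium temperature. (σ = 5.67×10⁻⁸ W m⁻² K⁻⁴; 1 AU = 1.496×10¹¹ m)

T_eq ≈ 504 K

d = 0.104 AU = 1.56×10¹⁰ m.
L = 4πR_⋆²σT_⋆⁴ = 4π(5.64×10⁸)² × 5.67×10⁻⁸ × (3960)⁴ = 5.57×10²⁵ W.
S = L/(4πd²) = 1.83×10⁴ W m⁻².
Energy balance: absorbed = emitted ⇒ πR²·S(1−A) = 4πR²·σT_eq⁴, so T_eq⁴ = S(1−A)/(4σ).
T_eq = [1.83×10⁴ × 0.80 / (4 × 5.67×10⁻⁸)]^(1/4) = (6.46×10¹⁰)^(1/4) = 504 K.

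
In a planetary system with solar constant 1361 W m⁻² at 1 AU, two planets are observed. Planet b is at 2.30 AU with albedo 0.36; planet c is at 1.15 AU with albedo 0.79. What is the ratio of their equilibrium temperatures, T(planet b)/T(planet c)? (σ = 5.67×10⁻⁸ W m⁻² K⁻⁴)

T₁/T₂ ≈ 0.934

T_eq = [S₀(1−A)/(4σd²)]^(1/4), so T ∝ (1−A)^(1/4) / √d.
T₁ = [1361×0.64/(4×5.67×10⁻⁸×2.30²)]^(1/4) = 164.15 K.
T₂ = [1361×0.21/(4×5.67×10⁻⁸×1.15²)]^(1/4) = 175.70 K.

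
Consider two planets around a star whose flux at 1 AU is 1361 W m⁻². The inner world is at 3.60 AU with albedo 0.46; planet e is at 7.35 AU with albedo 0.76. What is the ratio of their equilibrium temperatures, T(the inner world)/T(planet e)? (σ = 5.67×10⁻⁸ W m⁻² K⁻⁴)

T_eq = [S₀(1−A)/(4σd²)]^(1/4), so T ∝ (1−A)^(1/4) / √d.
T₁ = [1361×0.54/(4×5.67×10⁻⁸×3.60²)]^(1/4) = 125.75 K.
T₂ = [1361×0.24/(4×5.67×10⁻⁸×7.35²)]^(1/4) = 71.86 K.

T₁/T₂ ≈ 1.750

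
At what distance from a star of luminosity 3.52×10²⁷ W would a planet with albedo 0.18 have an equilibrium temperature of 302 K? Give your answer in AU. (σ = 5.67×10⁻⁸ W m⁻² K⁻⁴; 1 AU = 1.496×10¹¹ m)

d ≈ 2.33 AU

From T_eq⁴ = L(1−A)/(16πσd²): d = √[L(1−A)/(16πσT_eq⁴)].
d = √[3.52×10²⁷ × 0.82 / (16π × 5.67×10⁻⁸ × (302)⁴)] = 3.49×10¹¹ m = 2.33 AU.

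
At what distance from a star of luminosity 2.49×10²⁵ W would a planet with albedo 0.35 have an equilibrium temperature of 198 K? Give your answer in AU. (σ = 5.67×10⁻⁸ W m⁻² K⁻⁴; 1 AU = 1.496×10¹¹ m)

d ≈ 0.406 AU

From T_eq⁴ = L(1−A)/(16πσd²): d = √[L(1−A)/(16πσT_eq⁴)].
d = √[2.49×10²⁵ × 0.65 / (16π × 5.67×10⁻⁸ × (198)⁴)] = 6.08×10¹⁰ m = 0.406 AU.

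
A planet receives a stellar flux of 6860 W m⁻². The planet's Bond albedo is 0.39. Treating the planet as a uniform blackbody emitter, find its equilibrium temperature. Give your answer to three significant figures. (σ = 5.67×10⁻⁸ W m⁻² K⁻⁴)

Energy balance: absorbed = emitted ⇒ πR²·S(1−A) = 4πR²·σT_eq⁴, so T_eq⁴ = S(1−A)/(4σ).
T_eq = [6860 × 0.61 / (4 × 5.67×10⁻⁸)]^(1/4) = (1.85×10¹⁰)^(1/4) = 369 K.

T_eq ≈ 369 K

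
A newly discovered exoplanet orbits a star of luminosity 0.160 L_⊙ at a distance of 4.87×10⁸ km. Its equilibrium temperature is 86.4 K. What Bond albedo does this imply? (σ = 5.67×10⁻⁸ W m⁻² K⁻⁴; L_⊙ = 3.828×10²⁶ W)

d = 4.87×10⁸ km = 4.87×10¹¹ m.
L = 0.160 × 3.828×10²⁶ = 6.12×10²⁵ W.
Flux: S = L/(4πd²) = 6.12×10²⁵/(4π×(4.87×10¹¹)²) = 20.6 W m⁻².
From T_eq⁴ = S(1−A)/(4σ): 1−A = 4σT_eq⁴/S.
1−A = 4 × 5.67×10⁻⁸ × (86.4)⁴ / 20.6 = 0.615.

A ≈ 0.39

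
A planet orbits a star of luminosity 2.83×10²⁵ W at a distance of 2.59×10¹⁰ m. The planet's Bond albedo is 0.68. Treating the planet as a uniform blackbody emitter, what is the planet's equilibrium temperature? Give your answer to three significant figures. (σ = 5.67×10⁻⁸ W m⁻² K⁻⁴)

Flux: S = L/(4πd²) = 2.83×10²⁵/(4π×(2.59×10¹⁰)²) = 3360 W m⁻².
Energy balance: absorbed = emitted ⇒ πR²·S(1−A) = 4πR²·σT_eq⁴, so T_eq⁴ = S(1−A)/(4σ).
T_eq = [3360 × 0.32 / (4 × 5.67×10⁻⁸)]^(1/4) = (4.74×10⁹)^(1/4) = 262 K.

T_eq ≈ 262 K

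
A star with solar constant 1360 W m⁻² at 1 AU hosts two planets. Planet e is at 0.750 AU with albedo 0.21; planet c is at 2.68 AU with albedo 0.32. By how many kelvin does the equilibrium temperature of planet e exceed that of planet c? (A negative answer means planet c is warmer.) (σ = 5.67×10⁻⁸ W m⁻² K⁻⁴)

T_eq = [S₀(1−A)/(4σd²)]^(1/4), so T ∝ (1−A)^(1/4) / √d.
T₁ = [1360×0.79/(4×5.67×10⁻⁸×0.750²)]^(1/4) = 302.94 K.
T₂ = [1360×0.68/(4×5.67×10⁻⁸×2.68²)]^(1/4) = 154.36 K.

ΔT ≈ 148.6 K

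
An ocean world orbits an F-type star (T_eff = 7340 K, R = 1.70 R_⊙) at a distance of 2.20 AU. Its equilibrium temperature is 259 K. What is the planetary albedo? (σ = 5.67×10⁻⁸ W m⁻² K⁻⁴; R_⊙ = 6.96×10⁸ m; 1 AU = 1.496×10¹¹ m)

A ≈ 0.52

R_⋆ = 1.70 × 6.96×10⁸ = 1.18×10⁹ m.
d = 2.20 AU = 3.29×10¹¹ m.
L = 4πR_⋆²σT_⋆⁴ = 4π(1.18×10⁹)² × 5.67×10⁻⁸ × (7340)⁴ = 2.90×10²⁷ W.
S = L/(4πd²) = 2130 W m⁻².
From T_eq⁴ = S(1−A)/(4σ): 1−A = 4σT_eq⁴/S.
1−A = 4 × 5.67×10⁻⁸ × (259)⁴ / 2130 = 0.480.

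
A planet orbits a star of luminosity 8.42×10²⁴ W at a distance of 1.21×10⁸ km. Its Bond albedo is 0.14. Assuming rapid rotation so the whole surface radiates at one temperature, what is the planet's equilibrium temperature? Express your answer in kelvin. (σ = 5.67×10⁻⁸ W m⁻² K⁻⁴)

T_eq ≈ 115 K

d = 1.21×10⁸ km = 1.21×10¹¹ m.
Flux: S = L/(4πd²) = 8.42×10²⁴/(4π×(1.21×10¹¹)²) = 45.8 W m⁻².
Energy balance: absorbed = emitted ⇒ πR²·S(1−A) = 4πR²·σT_eq⁴, so T_eq⁴ = S(1−A)/(4σ).
T_eq = [45.8 × 0.86 / (4 × 5.67×10⁻⁸)]^(1/4) = (1.74×10⁸)^(1/4) = 115 K.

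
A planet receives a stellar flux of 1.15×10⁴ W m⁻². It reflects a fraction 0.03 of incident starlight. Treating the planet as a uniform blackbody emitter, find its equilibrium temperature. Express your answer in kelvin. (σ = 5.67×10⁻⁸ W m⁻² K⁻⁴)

Energy balance: absorbed = emitted ⇒ πR²·S(1−A) = 4πR²·σT_eq⁴, so T_eq⁴ = S(1−A)/(4σ).
T_eq = [1.15×10⁴ × 0.97 / (4 × 5.67×10⁻⁸)]^(1/4) = (4.92×10¹⁰)^(1/4) = 471 K.

T_eq ≈ 471 K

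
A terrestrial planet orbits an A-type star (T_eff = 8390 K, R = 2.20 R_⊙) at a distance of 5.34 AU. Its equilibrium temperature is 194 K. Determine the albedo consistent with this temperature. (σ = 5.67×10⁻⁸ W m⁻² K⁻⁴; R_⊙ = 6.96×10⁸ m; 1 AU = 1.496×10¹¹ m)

R_⋆ = 2.20 × 6.96×10⁸ = 1.53×10⁹ m.
d = 5.34 AU = 7.99×10¹¹ m.
L = 4πR_⋆²σT_⋆⁴ = 4π(1.53×10⁹)² × 5.67×10⁻⁸ × (8390)⁴ = 8.28×10²⁷ W.
S = L/(4πd²) = 1030 W m⁻².
From T_eq⁴ = S(1−A)/(4σ): 1−A = 4σT_eq⁴/S.
1−A = 4 × 5.67×10⁻⁸ × (194)⁴ / 1030 = 0.311.

A ≈ 0.69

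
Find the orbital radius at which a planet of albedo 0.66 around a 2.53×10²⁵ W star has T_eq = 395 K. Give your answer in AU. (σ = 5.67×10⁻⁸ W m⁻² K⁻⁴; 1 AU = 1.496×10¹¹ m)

d ≈ 0.0744 AU

From T_eq⁴ = L(1−A)/(16πσd²): d = √[L(1−A)/(16πσT_eq⁴)].
d = √[2.53×10²⁵ × 0.34 / (16π × 5.67×10⁻⁸ × (395)⁴)] = 1.11×10¹⁰ m = 0.0744 AU.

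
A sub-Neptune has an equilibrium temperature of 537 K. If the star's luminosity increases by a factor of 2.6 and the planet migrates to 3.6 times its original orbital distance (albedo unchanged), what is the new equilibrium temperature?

T_eq ≈ 359 K

T_eq ∝ L^(1/4) · d^(−1/2).
T′ = 537 × 2.6^(1/4) / 3.6^(1/2) = 359 K.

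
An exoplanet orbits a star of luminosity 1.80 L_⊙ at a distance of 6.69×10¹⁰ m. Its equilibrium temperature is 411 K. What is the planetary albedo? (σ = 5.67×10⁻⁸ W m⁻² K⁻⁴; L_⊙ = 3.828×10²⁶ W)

A ≈ 0.47

L = 1.80 × 3.828×10²⁶ = 6.89×10²⁶ W.
Flux: S = L/(4πd²) = 6.89×10²⁶/(4π×(6.69×10¹⁰)²) = 1.23×10⁴ W m⁻².
From T_eq⁴ = S(1−A)/(4σ): 1−A = 4σT_eq⁴/S.
1−A = 4 × 5.67×10⁻⁸ × (411)⁴ / 1.23×10⁴ = 0.528.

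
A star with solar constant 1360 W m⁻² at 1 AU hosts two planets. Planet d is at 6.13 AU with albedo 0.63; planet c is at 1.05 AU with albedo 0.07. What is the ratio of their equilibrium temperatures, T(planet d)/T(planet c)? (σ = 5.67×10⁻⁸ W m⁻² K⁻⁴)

T_eq = [S₀(1−A)/(4σd²)]^(1/4), so T ∝ (1−A)^(1/4) / √d.
T₁ = [1360×0.37/(4×5.67×10⁻⁸×6.13²)]^(1/4) = 87.66 K.
T₂ = [1360×0.93/(4×5.67×10⁻⁸×1.05²)]^(1/4) = 266.69 K.

T₁/T₂ ≈ 0.329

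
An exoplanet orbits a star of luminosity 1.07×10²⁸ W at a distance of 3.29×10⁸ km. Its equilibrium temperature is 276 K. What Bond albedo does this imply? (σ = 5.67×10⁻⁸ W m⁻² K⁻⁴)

A ≈ 0.83

d = 3.29×10⁸ km = 3.29×10¹¹ m.
Flux: S = L/(4πd²) = 1.07×10²⁸/(4π×(3.29×10¹¹)²) = 7870 W m⁻².
From T_eq⁴ = S(1−A)/(4σ): 1−A = 4σT_eq⁴/S.
1−A = 4 × 5.67×10⁻⁸ × (276)⁴ / 7870 = 0.167.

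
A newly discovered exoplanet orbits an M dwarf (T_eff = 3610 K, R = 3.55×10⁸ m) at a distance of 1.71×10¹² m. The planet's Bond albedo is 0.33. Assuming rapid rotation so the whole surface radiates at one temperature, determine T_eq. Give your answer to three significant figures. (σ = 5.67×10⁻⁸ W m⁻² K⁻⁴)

T_eq ≈ 33.3 K

L = 4πR_⋆²σT_⋆⁴ = 4π(3.55×10⁸)² × 5.67×10⁻⁸ × (3610)⁴ = 1.53×10²⁵ W.
S = L/(4πd²) = 0.415 W m⁻².
Energy balance: absorbed = emitted ⇒ πR²·S(1−A) = 4πR²·σT_eq⁴, so T_eq⁴ = S(1−A)/(4σ).
T_eq = [0.415 × 0.67 / (4 × 5.67×10⁻⁸)]^(1/4) = (1.23×10⁶)^(1/4) = 33.3 K.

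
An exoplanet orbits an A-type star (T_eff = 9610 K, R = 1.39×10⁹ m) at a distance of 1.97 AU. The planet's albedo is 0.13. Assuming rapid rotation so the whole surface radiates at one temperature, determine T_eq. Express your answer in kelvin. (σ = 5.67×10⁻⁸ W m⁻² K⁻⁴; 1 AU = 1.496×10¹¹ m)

d = 1.97 AU = 2.95×10¹¹ m.
L = 4πR_⋆²σT_⋆⁴ = 4π(1.39×10⁹)² × 5.67×10⁻⁸ × (9610)⁴ = 1.17×10²⁸ W.
S = L/(4πd²) = 1.08×10⁴ W m⁻².
Energy balance: absorbed = emitted ⇒ πR²·S(1−A) = 4πR²·σT_eq⁴, so T_eq⁴ = S(1−A)/(4σ).
T_eq = [1.08×10⁴ × 0.87 / (4 × 5.67×10⁻⁸)]^(1/4) = (4.13×10¹⁰)^(1/4) = 451 K.

T_eq ≈ 451 K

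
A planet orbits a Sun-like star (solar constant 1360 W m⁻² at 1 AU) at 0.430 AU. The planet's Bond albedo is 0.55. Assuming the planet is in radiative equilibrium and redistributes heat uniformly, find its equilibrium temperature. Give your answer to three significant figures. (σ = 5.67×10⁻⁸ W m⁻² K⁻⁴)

T_eq ≈ 348 K

Flux at 0.430 AU: S = 1360/0.430² = 7360 W m⁻².
Energy balance: absorbed = emitted ⇒ πR²·S(1−A) = 4πR²·σT_eq⁴, so T_eq⁴ = S(1−A)/(4σ).
T_eq = [7360 × 0.45 / (4 × 5.67×10⁻⁸)]^(1/4) = (1.46×10¹⁰)^(1/4) = 348 K.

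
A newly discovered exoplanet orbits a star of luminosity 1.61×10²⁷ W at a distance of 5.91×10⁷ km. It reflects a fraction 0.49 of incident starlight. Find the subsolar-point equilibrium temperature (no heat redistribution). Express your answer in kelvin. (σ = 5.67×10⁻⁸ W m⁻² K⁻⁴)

d = 5.91×10⁷ km = 5.91×10¹⁰ m.
Flux: S = L/(4πd²) = 1.61×10²⁷/(4π×(5.91×10¹⁰)²) = 3.67×10⁴ W m⁻².
At the subsolar point the surface absorbs S(1−A) and emits σT⁴ per unit area — no factor of 4, since only the local patch is in balance.
T = [3.67×10⁴ × 0.51 / 5.67×10⁻⁸]^(1/4) = (3.30×10¹¹)^(1/4) = 758 K.

T_ss ≈ 758 K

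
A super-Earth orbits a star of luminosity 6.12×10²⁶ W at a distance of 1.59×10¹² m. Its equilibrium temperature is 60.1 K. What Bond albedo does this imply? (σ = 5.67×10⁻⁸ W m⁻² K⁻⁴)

A ≈ 0.85

Flux: S = L/(4πd²) = 6.12×10²⁶/(4π×(1.59×10¹²)²) = 19.3 W m⁻².
From T_eq⁴ = S(1−A)/(4σ): 1−A = 4σT_eq⁴/S.
1−A = 4 × 5.67×10⁻⁸ × (60.1)⁴ / 19.3 = 0.154.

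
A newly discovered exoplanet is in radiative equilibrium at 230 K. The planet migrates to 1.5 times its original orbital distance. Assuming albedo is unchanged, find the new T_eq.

T_eq ≈ 188 K

T_eq ∝ L^(1/4) · d^(−1/2).
T′ = 230 / 1.5^(1/2) = 188 K.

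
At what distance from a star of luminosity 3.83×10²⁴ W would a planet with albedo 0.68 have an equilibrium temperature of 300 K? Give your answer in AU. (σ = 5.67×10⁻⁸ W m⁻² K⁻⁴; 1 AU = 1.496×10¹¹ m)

From T_eq⁴ = L(1−A)/(16πσd²): d = √[L(1−A)/(16πσT_eq⁴)].
d = √[3.83×10²⁴ × 0.32 / (16π × 5.67×10⁻⁸ × (300)⁴)] = 7.29×10⁹ m = 0.0487 AU.

d ≈ 0.0487 AU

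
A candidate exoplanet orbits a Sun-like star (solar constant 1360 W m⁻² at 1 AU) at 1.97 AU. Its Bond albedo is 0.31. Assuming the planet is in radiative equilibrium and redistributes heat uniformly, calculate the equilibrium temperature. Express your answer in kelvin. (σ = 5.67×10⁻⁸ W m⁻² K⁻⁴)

T_eq ≈ 181 K

Flux at 1.97 AU: S = 1360/1.97² = 350 W m⁻².
Energy balance: absorbed = emitted ⇒ πR²·S(1−A) = 4πR²·σT_eq⁴, so T_eq⁴ = S(1−A)/(4σ).
T_eq = [350 × 0.69 / (4 × 5.67×10⁻⁸)]^(1/4) = (1.07×10⁹)^(1/4) = 181 K.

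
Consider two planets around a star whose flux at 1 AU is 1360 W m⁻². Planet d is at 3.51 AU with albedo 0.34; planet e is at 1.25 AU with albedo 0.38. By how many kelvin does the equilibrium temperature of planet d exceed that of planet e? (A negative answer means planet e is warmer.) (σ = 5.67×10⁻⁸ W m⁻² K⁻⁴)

T_eq = [S₀(1−A)/(4σd²)]^(1/4), so T ∝ (1−A)^(1/4) / √d.
T₁ = [1360×0.66/(4×5.67×10⁻⁸×3.51²)]^(1/4) = 133.88 K.
T₂ = [1360×0.62/(4×5.67×10⁻⁸×1.25²)]^(1/4) = 220.86 K.

ΔT ≈ -87.0 K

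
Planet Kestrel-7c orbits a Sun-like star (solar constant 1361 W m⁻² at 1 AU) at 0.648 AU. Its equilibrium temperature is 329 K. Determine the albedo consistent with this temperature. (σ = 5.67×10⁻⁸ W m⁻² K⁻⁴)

A ≈ 0.18

Flux at 0.648 AU: S = 1361/0.648² = 3240 W m⁻².
From T_eq⁴ = S(1−A)/(4σ): 1−A = 4σT_eq⁴/S.
1−A = 4 × 5.67×10⁻⁸ × (329)⁴ / 3240 = 0.820.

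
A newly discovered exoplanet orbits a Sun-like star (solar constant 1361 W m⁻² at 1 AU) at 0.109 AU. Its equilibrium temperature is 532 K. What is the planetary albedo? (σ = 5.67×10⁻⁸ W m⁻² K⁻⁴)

A ≈ 0.84

Flux at 0.109 AU: S = 1361/0.109² = 1.15×10⁵ W m⁻².
From T_eq⁴ = S(1−A)/(4σ): 1−A = 4σT_eq⁴/S.
1−A = 4 × 5.67×10⁻⁸ × (532)⁴ / 1.15×10⁵ = 0.159.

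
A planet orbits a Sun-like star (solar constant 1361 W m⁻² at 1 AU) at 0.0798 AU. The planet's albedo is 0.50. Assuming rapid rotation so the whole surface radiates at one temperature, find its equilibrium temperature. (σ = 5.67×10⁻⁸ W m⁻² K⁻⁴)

T_eq ≈ 829 K

Flux at 0.0798 AU: S = 1361/0.0798² = 2.14×10⁵ W m⁻².
Energy balance: absorbed = emitted ⇒ πR²·S(1−A) = 4πR²·σT_eq⁴, so T_eq⁴ = S(1−A)/(4σ).
T_eq = [2.14×10⁵ × 0.50 / (4 × 5.67×10⁻⁸)]^(1/4) = (4.71×10¹¹)^(1/4) = 829 K.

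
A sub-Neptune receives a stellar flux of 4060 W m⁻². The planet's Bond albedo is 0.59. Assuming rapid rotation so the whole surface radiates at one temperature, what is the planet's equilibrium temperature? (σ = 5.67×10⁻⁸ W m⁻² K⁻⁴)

Energy balance: absorbed = emitted ⇒ πR²·S(1−A) = 4πR²·σT_eq⁴, so T_eq⁴ = S(1−A)/(4σ).
T_eq = [4060 × 0.41 / (4 × 5.67×10⁻⁸)]^(1/4) = (7.34×10⁹)^(1/4) = 293 K.

T_eq ≈ 293 K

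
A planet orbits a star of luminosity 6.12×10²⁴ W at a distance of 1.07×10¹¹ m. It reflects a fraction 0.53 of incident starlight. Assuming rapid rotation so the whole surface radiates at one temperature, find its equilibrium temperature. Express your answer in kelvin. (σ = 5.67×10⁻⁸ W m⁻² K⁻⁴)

T_eq ≈ 96.9 K

Flux: S = L/(4πd²) = 6.12×10²⁴/(4π×(1.07×10¹¹)²) = 42.5 W m⁻².
Energy balance: absorbed = emitted ⇒ πR²·S(1−A) = 4πR²·σT_eq⁴, so T_eq⁴ = S(1−A)/(4σ).
T_eq = [42.5 × 0.47 / (4 × 5.67×10⁻⁸)]^(1/4) = (8.82×10⁷)^(1/4) = 96.9 K.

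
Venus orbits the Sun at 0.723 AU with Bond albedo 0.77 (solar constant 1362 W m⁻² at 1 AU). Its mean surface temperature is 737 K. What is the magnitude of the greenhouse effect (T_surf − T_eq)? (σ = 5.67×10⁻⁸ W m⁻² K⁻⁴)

ΔT ≈ 510.3 K

S = 1362/0.723² = 2606 W m⁻².
T_eq = [S(1−A)/(4σ)]^(1/4) = [2606×0.23/(4×5.67×10⁻⁸)]^(1/4) = 226.7 K.
ΔT = T_surf − T_eq = 737 − 226.7.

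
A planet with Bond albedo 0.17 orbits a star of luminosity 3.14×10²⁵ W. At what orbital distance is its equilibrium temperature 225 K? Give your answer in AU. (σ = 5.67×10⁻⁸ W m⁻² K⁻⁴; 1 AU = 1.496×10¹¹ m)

From T_eq⁴ = L(1−A)/(16πσd²): d = √[L(1−A)/(16πσT_eq⁴)].
d = √[3.14×10²⁵ × 0.83 / (16π × 5.67×10⁻⁸ × (225)⁴)] = 5.97×10¹⁰ m = 0.399 AU.

d ≈ 0.399 AU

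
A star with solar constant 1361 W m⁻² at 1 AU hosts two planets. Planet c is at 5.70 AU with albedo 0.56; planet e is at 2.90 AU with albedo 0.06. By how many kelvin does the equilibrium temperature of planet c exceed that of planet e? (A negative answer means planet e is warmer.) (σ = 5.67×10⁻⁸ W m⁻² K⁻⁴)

T_eq = [S₀(1−A)/(4σd²)]^(1/4), so T ∝ (1−A)^(1/4) / √d.
T₁ = [1361×0.44/(4×5.67×10⁻⁸×5.70²)]^(1/4) = 94.95 K.
T₂ = [1361×0.94/(4×5.67×10⁻⁸×2.90²)]^(1/4) = 160.93 K.

ΔT ≈ -66.0 K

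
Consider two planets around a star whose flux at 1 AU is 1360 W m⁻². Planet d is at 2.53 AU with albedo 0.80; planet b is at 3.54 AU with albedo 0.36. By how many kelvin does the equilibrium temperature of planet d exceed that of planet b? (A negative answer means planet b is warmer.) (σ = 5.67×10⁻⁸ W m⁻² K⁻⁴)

T_eq = [S₀(1−A)/(4σd²)]^(1/4), so T ∝ (1−A)^(1/4) / √d.
T₁ = [1360×0.20/(4×5.67×10⁻⁸×2.53²)]^(1/4) = 117.00 K.
T₂ = [1360×0.64/(4×5.67×10⁻⁸×3.54²)]^(1/4) = 132.29 K.

ΔT ≈ -15.3 K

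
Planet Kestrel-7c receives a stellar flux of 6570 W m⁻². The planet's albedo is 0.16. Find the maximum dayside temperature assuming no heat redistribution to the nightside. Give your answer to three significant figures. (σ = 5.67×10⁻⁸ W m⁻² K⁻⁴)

With no redistribution each surface element balances locally: S(1−A) = σT⁴.
T = [6570 × 0.84 / 5.67×10⁻⁸]^(1/4) = (9.73×10¹⁰)^(1/4) = 559 K.

T_ss ≈ 559 K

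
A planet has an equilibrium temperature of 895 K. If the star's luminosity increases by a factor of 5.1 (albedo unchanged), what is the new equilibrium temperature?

T_eq ∝ L^(1/4) · d^(−1/2).
T′ = 895 × 5.1^(1/4) = 1340 K.

T_eq ≈ 1340 K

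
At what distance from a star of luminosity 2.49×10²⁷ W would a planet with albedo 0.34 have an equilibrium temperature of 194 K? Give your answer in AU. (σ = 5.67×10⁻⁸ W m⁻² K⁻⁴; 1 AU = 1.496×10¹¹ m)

d ≈ 4.26 AU

From T_eq⁴ = L(1−A)/(16πσd²): d = √[L(1−A)/(16πσT_eq⁴)].
d = √[2.49×10²⁷ × 0.66 / (16π × 5.67×10⁻⁸ × (194)⁴)] = 6.38×10¹¹ m = 4.26 AU.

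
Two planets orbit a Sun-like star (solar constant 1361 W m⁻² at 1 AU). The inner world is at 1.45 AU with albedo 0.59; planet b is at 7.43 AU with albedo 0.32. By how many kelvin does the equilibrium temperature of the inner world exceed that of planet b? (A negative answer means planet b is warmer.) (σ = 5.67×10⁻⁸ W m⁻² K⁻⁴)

ΔT ≈ 92.2 K

T_eq = [S₀(1−A)/(4σd²)]^(1/4), so T ∝ (1−A)^(1/4) / √d.
T₁ = [1361×0.41/(4×5.67×10⁻⁸×1.45²)]^(1/4) = 184.95 K.
T₂ = [1361×0.68/(4×5.67×10⁻⁸×7.43²)]^(1/4) = 92.72 K.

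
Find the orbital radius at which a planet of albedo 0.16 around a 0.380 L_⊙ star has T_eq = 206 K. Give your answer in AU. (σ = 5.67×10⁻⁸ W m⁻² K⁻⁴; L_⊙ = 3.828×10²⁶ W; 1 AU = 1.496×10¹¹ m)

L = 0.380 × 3.828×10²⁶ = 1.45×10²⁶ W.
From T_eq⁴ = L(1−A)/(16πσd²): d = √[L(1−A)/(16πσT_eq⁴)].
d = √[1.45×10²⁶ × 0.84 / (16π × 5.67×10⁻⁸ × (206)⁴)] = 1.54×10¹¹ m = 1.03 AU.

d ≈ 1.03 AU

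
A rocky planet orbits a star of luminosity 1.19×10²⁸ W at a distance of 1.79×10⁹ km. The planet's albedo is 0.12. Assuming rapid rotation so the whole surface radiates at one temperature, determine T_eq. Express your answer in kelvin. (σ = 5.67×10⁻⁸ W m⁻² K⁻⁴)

T_eq ≈ 184 K

d = 1.79×10⁹ km = 1.79×10¹² m.
Flux: S = L/(4πd²) = 1.19×10²⁸/(4π×(1.79×10¹²)²) = 296 W m⁻².
Energy balance: absorbed = emitted ⇒ πR²·S(1−A) = 4πR²·σT_eq⁴, so T_eq⁴ = S(1−A)/(4σ).
T_eq = [296 × 0.88 / (4 × 5.67×10⁻⁸)]^(1/4) = (1.15×10⁹)^(1/4) = 184 K.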